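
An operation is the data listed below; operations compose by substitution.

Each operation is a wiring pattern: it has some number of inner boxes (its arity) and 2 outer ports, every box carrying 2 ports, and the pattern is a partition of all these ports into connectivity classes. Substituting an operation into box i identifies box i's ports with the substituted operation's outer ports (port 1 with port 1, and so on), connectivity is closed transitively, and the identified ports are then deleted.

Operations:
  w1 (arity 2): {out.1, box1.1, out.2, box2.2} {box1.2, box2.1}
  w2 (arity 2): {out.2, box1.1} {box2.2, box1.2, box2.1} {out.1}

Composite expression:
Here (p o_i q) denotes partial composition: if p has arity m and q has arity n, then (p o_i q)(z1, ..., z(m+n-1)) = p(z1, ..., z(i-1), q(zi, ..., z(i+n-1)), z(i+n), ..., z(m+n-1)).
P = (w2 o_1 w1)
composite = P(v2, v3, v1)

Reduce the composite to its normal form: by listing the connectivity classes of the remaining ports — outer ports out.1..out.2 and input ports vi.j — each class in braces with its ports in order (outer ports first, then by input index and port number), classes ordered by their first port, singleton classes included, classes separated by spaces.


{out.1} {out.2, v1.1, v1.2, v2.1, v3.2} {v2.2, v3.1}

After gluing at w2, chains via deleted ports link the v-ports.
w1 over (v2, v3) gives {out.1, out.2, v2.1, v3.2} {v2.2, v3.1}, out.j being that stage's outer ports
w2 over (v2, v3, v1) gives {out.1} {out.2, v1.1, v1.2, v2.1, v3.2} {v2.2, v3.1}, out.j being that stage's outer ports


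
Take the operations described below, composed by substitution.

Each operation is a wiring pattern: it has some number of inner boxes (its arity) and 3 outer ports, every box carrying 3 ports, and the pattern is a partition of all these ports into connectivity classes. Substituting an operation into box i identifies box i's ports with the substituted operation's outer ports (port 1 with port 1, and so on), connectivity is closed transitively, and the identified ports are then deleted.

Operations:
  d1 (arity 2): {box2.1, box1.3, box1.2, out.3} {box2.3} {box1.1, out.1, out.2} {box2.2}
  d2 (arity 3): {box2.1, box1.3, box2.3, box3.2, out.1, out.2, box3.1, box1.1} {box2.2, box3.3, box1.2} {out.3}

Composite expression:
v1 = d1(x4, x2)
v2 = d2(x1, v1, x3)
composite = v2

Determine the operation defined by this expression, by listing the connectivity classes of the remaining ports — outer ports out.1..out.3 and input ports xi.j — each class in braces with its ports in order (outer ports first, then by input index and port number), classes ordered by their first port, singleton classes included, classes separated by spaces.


{out.1, out.2, x1.1, x1.2, x1.3, x2.1, x3.1, x3.2, x3.3, x4.1, x4.2, x4.3} {out.3} {x2.2} {x2.3}

Two ports join when wires chain via d2-identified ports.
through d1, on inputs (x4, x2): {out.1, out.2, x4.1} {out.3, x2.1, x4.2, x4.3} {x2.2} {x2.3} (out.j = stage outer ports)
through d2, on inputs (x1, x4, x2, x3): {out.1, out.2, x1.1, x1.2, x1.3, x2.1, x3.1, x3.2, x3.3, x4.1, x4.2, x4.3} {out.3} {x2.2} {x2.3} (out.j = stage outer ports)


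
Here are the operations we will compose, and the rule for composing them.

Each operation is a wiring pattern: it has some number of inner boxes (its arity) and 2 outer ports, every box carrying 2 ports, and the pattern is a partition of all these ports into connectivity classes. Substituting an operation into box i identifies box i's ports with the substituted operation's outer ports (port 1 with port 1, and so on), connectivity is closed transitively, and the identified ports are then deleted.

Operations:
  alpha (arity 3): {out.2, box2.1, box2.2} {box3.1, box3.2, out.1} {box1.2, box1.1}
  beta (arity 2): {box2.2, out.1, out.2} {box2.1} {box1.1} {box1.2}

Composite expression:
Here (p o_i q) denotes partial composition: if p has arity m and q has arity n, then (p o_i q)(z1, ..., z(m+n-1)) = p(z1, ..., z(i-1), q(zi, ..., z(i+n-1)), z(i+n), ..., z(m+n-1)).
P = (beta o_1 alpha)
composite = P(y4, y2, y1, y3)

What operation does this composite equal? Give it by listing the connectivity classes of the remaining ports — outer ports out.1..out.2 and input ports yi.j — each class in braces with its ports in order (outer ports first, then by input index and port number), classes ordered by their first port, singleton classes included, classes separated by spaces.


Connectivity passes through glued beta-boundaries; trace each wire chain.
composing alpha on (y4, y2, y1), with out.j its own outer ports: {out.1, y1.1, y1.2} {out.2, y2.1, y2.2} {y4.1, y4.2}
composing beta on (y4, y2, y1, y3), with out.j its own outer ports: {out.1, out.2, y3.2} {y1.1, y1.2} {y2.1, y2.2} {y3.1} {y4.1, y4.2}

{out.1, out.2, y3.2} {y1.1, y1.2} {y2.1, y2.2} {y3.1} {y4.1, y4.2}


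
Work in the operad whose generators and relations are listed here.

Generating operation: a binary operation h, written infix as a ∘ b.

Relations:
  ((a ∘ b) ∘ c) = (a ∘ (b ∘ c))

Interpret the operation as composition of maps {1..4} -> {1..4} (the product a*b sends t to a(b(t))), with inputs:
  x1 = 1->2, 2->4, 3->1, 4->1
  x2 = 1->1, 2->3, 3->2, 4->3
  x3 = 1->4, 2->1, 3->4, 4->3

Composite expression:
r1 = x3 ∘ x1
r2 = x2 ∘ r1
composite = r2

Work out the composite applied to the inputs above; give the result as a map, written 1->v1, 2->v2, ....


(x3 ∘ x1) = 1->1, 2->3, 3->4, 4->4
(x2 ∘ (x3 ∘ x1)) = 1->1, 2->2, 3->3, 4->3

1->1, 2->2, 3->3, 4->3


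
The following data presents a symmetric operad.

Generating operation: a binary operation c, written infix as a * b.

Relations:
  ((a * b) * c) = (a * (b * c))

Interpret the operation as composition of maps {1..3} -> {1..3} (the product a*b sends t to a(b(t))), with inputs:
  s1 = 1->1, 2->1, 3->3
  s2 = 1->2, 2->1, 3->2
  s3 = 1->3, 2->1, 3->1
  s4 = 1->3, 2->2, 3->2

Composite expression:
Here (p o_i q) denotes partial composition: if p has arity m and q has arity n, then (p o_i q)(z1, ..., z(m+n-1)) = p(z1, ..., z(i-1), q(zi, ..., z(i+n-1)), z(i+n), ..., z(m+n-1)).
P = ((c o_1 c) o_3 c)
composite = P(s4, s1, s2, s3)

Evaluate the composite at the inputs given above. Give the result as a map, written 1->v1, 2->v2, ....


1->3, 2->3, 3->3

(s4 * s1) = 1->3, 2->3, 3->2
(s2 * s3) = 1->2, 2->2, 3->2
((s4 * s1) * (s2 * s3)) = 1->3, 2->3, 3->3


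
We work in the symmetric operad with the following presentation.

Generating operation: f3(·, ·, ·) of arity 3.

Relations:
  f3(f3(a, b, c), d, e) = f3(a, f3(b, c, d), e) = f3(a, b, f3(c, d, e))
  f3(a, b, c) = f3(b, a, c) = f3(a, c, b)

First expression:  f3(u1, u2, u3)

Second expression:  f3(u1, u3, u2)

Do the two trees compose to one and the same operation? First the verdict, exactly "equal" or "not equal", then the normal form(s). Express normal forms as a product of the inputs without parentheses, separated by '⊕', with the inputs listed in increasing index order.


equal — both sides give u1 ⊕ u2 ⊕ u3

Normal form of the first expression: u1 ⊕ u2 ⊕ u3
Normal form of the second expression: u1 ⊕ u2 ⊕ u3
Both agree, so they are equal.


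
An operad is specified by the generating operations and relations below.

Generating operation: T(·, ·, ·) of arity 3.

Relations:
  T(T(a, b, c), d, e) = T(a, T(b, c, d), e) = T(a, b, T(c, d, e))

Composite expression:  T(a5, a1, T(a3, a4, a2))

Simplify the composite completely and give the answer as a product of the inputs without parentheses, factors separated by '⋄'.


The T-tree's shape is irrelevant; the a-reading-order decides.
T(a3, a4, a2) collapses to a3 ⋄ a4 ⋄ a2
T(a5, a1, T(a3, a4, a2)) collapses to a5 ⋄ a1 ⋄ a3 ⋄ a4 ⋄ a2

a5 ⋄ a1 ⋄ a3 ⋄ a4 ⋄ a2


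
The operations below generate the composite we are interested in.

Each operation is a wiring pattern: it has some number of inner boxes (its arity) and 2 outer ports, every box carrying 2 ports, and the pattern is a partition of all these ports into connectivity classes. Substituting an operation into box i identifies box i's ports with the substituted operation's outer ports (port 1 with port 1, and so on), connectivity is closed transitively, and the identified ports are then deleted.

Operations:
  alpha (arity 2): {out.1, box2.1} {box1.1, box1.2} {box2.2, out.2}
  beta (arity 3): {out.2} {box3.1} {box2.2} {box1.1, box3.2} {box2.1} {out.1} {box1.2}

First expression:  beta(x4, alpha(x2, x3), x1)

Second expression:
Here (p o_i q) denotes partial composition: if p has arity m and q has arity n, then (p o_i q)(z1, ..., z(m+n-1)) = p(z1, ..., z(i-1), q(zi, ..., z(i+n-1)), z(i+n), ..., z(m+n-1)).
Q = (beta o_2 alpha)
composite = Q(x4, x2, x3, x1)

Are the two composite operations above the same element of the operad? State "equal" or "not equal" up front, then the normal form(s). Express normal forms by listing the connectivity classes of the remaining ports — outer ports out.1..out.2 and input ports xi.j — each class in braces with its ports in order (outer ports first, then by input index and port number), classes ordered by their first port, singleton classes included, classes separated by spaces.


equal: each reduces to {out.1} {out.2} {x1.1} {x1.2, x4.1} {x2.1, x2.2} {x3.1} {x3.2} {x4.2}


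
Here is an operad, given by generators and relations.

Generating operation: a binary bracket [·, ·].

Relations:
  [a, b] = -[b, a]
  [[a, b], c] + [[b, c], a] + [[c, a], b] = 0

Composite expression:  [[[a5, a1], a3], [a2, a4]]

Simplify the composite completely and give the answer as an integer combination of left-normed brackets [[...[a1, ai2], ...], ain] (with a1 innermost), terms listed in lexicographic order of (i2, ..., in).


-[[[[a1, a5], a3], a2], a4] + [[[[a1, a5], a3], a4], a2]

Left-normed coefficients sit on the a1-initial expansion words.
Composite bracket: [[[a5, a1], a3], [a2, a4]]
Under [a, b] = ab - ba we get 16 signed associative words (2^4 = 16).
The a1-initial words carry the normal form:
  the word a1a5a3a2a4 carries sign -1 and contributes -[[[[a1, a5], a3], a2], a4]
  the word a1a5a3a4a2 carries sign +1 and contributes +[[[[a1, a5], a3], a4], a2]


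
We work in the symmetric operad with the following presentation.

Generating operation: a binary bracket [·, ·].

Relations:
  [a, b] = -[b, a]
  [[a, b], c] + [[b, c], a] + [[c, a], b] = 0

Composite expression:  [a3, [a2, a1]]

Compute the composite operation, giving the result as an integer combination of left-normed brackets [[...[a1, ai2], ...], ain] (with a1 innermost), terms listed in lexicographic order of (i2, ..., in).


A multilinear Lie element is pinned by a1-initial words (a1 innermost).
Composite bracket: [a3, [a2, a1]]
Under [a, b] = ab - ba we get 4 signed associative words (2^2 = 4).
The a1-initial words carry the normal form:
  word a1a2a3 has sign +1, contributing +[[a1, a2], a3]

[[a1, a2], a3]


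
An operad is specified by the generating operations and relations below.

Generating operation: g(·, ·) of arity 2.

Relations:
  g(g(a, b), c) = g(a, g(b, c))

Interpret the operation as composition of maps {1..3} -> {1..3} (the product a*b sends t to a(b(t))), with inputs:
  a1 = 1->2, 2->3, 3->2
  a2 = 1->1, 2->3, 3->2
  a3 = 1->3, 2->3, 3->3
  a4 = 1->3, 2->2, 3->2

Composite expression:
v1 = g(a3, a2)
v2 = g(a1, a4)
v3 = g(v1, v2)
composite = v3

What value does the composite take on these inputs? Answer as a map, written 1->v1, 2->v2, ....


1->3, 2->3, 3->3

g(a3, a2) = 1->3, 2->3, 3->3
g(a1, a4) = 1->2, 2->3, 3->3
g(g(a3, a2), g(a1, a4)) = 1->3, 2->3, 3->3


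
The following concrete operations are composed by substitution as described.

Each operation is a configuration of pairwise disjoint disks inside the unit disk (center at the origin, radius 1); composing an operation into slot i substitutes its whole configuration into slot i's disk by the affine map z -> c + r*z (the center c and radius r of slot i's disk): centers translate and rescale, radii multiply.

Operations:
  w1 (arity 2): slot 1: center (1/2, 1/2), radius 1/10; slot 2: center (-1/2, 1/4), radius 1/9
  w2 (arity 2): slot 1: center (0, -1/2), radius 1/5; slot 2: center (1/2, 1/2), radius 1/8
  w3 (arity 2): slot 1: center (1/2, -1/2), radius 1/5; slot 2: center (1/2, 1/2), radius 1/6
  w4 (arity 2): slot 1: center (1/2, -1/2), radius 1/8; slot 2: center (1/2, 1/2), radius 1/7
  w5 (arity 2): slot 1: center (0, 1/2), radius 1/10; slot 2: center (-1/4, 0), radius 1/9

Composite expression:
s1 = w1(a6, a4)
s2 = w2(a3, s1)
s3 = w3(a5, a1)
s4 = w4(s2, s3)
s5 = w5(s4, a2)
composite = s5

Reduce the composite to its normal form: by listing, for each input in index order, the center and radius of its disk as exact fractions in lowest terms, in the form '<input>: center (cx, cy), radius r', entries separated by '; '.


a1: center (2/35, 39/70), radius 1/420; a2: center (-1/4, 0), radius 1/9; a3: center (1/20, 71/160), radius 1/400; a4: center (71/1280, 1169/2560), radius 1/5760; a5: center (2/35, 19/35), radius 1/350; a6: center (73/1280, 117/256), radius 1/6400


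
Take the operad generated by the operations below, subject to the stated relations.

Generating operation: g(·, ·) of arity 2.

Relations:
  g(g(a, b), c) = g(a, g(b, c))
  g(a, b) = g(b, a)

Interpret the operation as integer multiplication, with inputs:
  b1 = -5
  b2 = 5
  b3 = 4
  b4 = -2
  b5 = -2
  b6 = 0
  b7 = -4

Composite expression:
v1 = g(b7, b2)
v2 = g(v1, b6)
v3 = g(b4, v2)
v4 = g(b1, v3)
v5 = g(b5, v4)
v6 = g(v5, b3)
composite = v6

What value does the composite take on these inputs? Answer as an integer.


g(b7, b2) = -20
g(g(b7, b2), b6) = 0
g(b4, g(g(b7, b2), b6)) = 0
g(b1, g(b4, g(g(b7, b2), b6))) = 0
g(b5, g(b1, g(b4, g(g(b7, b2), b6)))) = 0
g(g(b5, g(b1, g(b4, g(g(b7, b2), b6)))), b3) = 0

0


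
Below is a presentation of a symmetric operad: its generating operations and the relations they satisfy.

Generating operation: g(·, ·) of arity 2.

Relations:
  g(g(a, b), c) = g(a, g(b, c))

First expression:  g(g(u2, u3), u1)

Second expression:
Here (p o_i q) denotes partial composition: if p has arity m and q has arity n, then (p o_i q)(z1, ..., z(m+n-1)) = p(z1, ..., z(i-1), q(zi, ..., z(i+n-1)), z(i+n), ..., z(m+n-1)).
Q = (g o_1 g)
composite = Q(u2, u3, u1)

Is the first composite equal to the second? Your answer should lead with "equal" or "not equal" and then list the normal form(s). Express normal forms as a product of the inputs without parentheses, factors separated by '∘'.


equal; the common form is u2 ∘ u3 ∘ u1


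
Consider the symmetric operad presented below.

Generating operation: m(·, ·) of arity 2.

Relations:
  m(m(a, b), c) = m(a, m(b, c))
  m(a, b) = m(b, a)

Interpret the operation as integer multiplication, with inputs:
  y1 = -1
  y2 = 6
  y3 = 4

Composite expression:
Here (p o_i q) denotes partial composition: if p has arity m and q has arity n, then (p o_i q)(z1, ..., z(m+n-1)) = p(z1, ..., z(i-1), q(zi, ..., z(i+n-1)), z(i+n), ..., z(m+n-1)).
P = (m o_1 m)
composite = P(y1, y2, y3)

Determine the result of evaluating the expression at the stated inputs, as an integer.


-24

m(y1, y2) = -6
m(m(y1, y2), y3) = -24


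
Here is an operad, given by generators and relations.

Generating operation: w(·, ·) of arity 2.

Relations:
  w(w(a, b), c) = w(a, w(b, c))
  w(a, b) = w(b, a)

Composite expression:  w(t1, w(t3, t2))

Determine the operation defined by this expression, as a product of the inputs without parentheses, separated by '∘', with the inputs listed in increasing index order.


t1 ∘ t2 ∘ t3

Reordering under w is free, so list the t-inputs canonically.
w(t3, t2) spells out as t3 ∘ t2
w(t1, w(t3, t2)) spells out as t1 ∘ t3 ∘ t2
sorting the factors by input index: t1 ∘ t2 ∘ t3


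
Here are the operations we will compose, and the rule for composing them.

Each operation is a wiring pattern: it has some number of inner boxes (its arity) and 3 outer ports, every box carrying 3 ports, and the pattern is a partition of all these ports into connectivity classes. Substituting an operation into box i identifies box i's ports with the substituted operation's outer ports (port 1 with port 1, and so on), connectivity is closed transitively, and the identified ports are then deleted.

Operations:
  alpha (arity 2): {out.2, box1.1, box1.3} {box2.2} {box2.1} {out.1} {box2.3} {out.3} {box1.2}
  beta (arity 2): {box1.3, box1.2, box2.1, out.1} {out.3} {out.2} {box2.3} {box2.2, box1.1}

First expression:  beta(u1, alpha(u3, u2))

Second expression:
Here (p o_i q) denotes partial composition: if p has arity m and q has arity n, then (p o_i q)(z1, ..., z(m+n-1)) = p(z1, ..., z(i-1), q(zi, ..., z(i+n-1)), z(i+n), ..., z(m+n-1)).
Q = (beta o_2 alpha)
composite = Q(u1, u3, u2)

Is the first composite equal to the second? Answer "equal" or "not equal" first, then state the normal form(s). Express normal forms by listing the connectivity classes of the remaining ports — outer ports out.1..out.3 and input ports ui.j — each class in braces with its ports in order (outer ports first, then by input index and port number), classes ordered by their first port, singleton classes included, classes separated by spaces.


In normal form, the first expression is {out.1, u1.2, u1.3} {out.2} {out.3} {u1.1, u3.1, u3.3} {u2.1} {u2.2} {u2.3} {u3.2}
In normal form, the second expression is {out.1, u1.2, u1.3} {out.2} {out.3} {u1.1, u3.1, u3.3} {u2.1} {u2.2} {u2.3} {u3.2}
Both agree, so they are equal.

equal; the common form is {out.1, u1.2, u1.3} {out.2} {out.3} {u1.1, u3.1, u3.3} {u2.1} {u2.2} {u2.3} {u3.2}


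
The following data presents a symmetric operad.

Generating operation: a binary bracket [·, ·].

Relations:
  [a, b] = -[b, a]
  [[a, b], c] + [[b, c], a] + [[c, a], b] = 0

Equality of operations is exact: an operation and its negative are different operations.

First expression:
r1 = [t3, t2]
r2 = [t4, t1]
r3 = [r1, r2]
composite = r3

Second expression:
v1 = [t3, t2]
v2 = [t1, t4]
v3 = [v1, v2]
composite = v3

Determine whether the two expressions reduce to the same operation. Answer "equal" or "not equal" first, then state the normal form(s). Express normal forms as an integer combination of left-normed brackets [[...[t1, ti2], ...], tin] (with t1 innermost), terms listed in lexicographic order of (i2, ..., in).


not equal; the first gives -[[[t1, t4], t2], t3] + [[[t1, t4], t3], t2] and the second [[[t1, t4], t2], t3] - [[[t1, t4], t3], t2]

The first expression, normalized: -[[[t1, t4], t2], t3] + [[[t1, t4], t3], t2]
The second expression, normalized: [[[t1, t4], t2], t3] - [[[t1, t4], t3], t2]
They disagree, so not equal.


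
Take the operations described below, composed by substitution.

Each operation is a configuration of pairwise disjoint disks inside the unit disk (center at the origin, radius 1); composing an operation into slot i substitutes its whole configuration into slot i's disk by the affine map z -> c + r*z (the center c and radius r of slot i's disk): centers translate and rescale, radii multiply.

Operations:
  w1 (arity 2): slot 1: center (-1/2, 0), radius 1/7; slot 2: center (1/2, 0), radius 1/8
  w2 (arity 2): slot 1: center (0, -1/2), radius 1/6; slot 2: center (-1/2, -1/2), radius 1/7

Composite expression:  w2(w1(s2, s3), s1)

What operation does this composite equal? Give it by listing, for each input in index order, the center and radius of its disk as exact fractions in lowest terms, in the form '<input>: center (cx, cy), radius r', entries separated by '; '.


s1: center (-1/2, -1/2), radius 1/7; s2: center (-1/12, -1/2), radius 1/42; s3: center (1/12, -1/2), radius 1/48

Below w2, radii multiply path by path; the s-disk centers shift.
input s2: composing its 2 substitution steps yields center (-1/12, -1/2), radius 1/42
input s3: composing its 2 substitution steps yields center (1/12, -1/2), radius 1/48
input s1: composing its 1 substitution step yields center (-1/2, -1/2), radius 1/7


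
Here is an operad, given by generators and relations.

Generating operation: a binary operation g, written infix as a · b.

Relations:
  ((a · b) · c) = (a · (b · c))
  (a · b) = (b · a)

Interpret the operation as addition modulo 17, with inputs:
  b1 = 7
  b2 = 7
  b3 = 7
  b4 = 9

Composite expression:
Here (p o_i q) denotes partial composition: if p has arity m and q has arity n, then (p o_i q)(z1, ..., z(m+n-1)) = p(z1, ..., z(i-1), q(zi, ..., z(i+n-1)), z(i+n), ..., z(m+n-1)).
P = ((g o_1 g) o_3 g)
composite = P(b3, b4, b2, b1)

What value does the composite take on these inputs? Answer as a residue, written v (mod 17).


13 (mod 17)

(b3 · b4) = 16
(b2 · b1) = 14
((b3 · b4) · (b2 · b1)) = 13


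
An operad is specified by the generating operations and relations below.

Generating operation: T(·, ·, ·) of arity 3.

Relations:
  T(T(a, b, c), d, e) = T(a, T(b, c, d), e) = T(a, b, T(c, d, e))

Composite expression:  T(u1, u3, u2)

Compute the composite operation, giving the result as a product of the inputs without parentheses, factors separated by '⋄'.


All parenthesizations of T agree; list the u-inputs left to right.
T(u1, u3, u2) collapses to u1 ⋄ u3 ⋄ u2

u1 ⋄ u3 ⋄ u2


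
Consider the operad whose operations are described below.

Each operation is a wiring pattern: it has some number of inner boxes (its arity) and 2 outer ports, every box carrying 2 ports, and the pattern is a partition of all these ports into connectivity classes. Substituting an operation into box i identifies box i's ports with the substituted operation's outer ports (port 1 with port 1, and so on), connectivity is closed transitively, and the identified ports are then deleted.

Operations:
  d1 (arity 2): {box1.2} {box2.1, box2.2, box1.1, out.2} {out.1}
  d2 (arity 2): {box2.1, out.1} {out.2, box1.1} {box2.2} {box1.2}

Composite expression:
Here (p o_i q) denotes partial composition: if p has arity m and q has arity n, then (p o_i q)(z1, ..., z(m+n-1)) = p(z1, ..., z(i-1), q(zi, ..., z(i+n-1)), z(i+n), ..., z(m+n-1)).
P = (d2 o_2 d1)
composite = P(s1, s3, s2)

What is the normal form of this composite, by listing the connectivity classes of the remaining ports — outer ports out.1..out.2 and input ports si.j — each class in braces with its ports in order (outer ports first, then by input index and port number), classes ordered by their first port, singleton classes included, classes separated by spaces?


Substituting into d2 glues patterns; closure does the rest.
the subtree at d1 composes to {out.1} {out.2, s2.1, s2.2, s3.1} {s3.2} on (s3, s2); out.j = own outer ports
the subtree at d2 composes to {out.1} {out.2, s1.1} {s1.2} {s2.1, s2.2, s3.1} {s3.2} on (s1, s3, s2); out.j = own outer ports

{out.1} {out.2, s1.1} {s1.2} {s2.1, s2.2, s3.1} {s3.2}


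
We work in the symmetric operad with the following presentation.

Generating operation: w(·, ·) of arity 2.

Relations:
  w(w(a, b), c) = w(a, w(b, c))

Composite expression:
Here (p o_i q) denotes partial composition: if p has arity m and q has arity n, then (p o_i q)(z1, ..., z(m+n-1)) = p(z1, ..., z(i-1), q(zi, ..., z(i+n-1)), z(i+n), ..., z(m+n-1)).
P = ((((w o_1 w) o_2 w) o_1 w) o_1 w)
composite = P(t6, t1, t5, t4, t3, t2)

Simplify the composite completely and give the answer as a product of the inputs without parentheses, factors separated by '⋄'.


t6 ⋄ t1 ⋄ t5 ⋄ t4 ⋄ t3 ⋄ t2

The w-tree's shape is irrelevant; the t-reading-order decides.
w(t6, t1) collapses to t6 ⋄ t1
w(w(t6, t1), t5) collapses to t6 ⋄ t1 ⋄ t5
w(t4, t3) collapses to t4 ⋄ t3
w(w(w(t6, t1), t5), w(t4, t3)) collapses to t6 ⋄ t1 ⋄ t5 ⋄ t4 ⋄ t3
w(w(w(w(t6, t1), t5), w(t4, t3)), t2) collapses to t6 ⋄ t1 ⋄ t5 ⋄ t4 ⋄ t3 ⋄ t2


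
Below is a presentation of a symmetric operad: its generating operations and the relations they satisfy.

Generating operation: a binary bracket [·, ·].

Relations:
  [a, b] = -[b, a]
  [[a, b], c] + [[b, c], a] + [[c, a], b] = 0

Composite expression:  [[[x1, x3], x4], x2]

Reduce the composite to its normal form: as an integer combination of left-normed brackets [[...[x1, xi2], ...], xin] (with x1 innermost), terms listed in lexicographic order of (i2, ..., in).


[[[x1, x3], x4], x2]


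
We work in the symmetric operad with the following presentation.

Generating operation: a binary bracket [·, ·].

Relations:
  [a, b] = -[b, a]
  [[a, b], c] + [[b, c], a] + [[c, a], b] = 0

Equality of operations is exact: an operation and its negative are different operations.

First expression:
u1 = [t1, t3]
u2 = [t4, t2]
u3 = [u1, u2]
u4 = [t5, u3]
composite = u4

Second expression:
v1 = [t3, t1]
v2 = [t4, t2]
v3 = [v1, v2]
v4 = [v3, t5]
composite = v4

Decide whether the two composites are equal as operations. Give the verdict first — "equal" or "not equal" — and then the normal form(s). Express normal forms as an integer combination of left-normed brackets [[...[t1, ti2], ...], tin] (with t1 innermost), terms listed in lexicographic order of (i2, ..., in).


Normal form of the first expression: [[[[t1, t3], t2], t4], t5] - [[[[t1, t3], t4], t2], t5]
Normal form of the second expression: [[[[t1, t3], t2], t4], t5] - [[[[t1, t3], t4], t2], t5]
The forms coincide; equal.

equal; the common form is [[[[t1, t3], t2], t4], t5] - [[[[t1, t3], t4], t2], t5]


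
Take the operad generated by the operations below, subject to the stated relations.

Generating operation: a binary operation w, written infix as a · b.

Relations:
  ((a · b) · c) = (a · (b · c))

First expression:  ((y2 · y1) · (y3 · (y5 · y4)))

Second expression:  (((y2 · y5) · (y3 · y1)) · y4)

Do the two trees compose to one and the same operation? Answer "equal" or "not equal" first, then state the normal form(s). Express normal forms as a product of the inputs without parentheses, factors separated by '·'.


Normal form of the first expression: y2 · y1 · y3 · y5 · y4
Normal form of the second expression: y2 · y5 · y3 · y1 · y4
They disagree, so not equal.

not equal: they reduce to y2 · y1 · y3 · y5 · y4 and y2 · y5 · y3 · y1 · y4


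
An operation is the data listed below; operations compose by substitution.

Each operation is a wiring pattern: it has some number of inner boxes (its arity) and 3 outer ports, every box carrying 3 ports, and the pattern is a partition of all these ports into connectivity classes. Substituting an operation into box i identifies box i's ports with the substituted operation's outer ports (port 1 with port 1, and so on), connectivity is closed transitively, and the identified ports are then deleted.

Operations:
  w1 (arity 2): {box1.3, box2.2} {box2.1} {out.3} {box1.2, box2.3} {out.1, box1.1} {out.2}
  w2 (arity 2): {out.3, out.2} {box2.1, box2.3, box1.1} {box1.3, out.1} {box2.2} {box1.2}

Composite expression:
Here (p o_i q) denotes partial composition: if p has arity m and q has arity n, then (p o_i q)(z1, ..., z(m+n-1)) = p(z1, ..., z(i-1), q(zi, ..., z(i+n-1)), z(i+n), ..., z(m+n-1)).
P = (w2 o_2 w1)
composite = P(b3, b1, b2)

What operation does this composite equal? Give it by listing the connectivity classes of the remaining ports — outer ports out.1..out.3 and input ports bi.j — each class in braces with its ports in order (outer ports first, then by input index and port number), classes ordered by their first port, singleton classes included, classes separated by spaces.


{out.1, b3.3} {out.2, out.3} {b1.1, b3.1} {b1.2, b2.3} {b1.3, b2.2} {b2.1} {b3.2}


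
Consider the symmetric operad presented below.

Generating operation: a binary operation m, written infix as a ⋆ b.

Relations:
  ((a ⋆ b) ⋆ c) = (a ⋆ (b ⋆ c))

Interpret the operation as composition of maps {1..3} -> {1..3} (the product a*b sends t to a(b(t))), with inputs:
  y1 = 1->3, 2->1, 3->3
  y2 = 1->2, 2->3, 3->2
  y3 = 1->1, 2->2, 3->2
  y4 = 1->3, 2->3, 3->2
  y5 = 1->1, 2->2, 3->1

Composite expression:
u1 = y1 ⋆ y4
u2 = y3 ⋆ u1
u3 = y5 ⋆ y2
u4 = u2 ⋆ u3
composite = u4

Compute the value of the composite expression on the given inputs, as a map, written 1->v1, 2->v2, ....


1->2, 2->2, 3->2

(y1 ⋆ y4) = 1->3, 2->3, 3->1
(y3 ⋆ (y1 ⋆ y4)) = 1->2, 2->2, 3->1
(y5 ⋆ y2) = 1->2, 2->1, 3->2
((y3 ⋆ (y1 ⋆ y4)) ⋆ (y5 ⋆ y2)) = 1->2, 2->2, 3->2


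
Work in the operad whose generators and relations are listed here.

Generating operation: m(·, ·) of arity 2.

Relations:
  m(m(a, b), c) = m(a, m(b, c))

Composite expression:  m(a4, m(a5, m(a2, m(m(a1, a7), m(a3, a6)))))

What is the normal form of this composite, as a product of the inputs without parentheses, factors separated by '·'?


Key point: m is associative — brackets drop, the a-order remains.
m(a1, a7) linearizes to a1 · a7
m(a3, a6) linearizes to a3 · a6
m(m(a1, a7), m(a3, a6)) linearizes to a1 · a7 · a3 · a6
m(a2, m(m(a1, a7), m(a3, a6))) linearizes to a2 · a1 · a7 · a3 · a6
m(a5, m(a2, m(m(a1, a7), m(a3, a6)))) linearizes to a5 · a2 · a1 · a7 · a3 · a6
m(a4, m(a5, m(a2, m(m(a1, a7), m(a3, a6))))) linearizes to a4 · a5 · a2 · a1 · a7 · a3 · a6

a4 · a5 · a2 · a1 · a7 · a3 · a6


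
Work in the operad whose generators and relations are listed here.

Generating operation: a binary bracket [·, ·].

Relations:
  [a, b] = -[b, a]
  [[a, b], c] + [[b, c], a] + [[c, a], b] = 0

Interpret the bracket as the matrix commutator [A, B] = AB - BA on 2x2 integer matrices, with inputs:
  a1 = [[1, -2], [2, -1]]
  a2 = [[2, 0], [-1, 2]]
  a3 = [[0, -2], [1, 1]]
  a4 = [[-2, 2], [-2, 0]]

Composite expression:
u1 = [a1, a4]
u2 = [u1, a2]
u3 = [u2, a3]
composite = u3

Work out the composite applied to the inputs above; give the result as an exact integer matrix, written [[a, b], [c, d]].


[[0, 0], [0, 0]]

[a1, a4] = [[0, 0], [0, 0]]
[[a1, a4], a2] = [[0, 0], [0, 0]]
[[[a1, a4], a2], a3] = [[0, 0], [0, 0]]


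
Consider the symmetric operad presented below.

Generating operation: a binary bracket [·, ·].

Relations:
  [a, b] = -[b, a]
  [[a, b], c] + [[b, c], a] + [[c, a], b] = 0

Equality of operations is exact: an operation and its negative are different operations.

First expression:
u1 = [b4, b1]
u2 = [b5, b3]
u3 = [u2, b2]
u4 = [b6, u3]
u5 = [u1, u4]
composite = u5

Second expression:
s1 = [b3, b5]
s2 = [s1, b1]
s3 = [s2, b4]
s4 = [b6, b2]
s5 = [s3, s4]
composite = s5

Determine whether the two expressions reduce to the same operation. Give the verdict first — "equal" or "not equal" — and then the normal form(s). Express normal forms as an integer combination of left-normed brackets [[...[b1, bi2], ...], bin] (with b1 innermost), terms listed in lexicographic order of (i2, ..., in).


not equal; the first gives [[[[[b1, b4], b2], b3], b5], b6] - [[[[[b1, b4], b2], b5], b3], b6] - [[[[[b1, b4], b3], b5], b2], b6] + [[[[[b1, b4], b5], b3], b2], b6] - [[[[[b1, b4], b6], b2], b3], b5] + [[[[[b1, b4], b6], b2], b5], b3] + [[[[[b1, b4], b6], b3], b5], b2] - [[[[[b1, b4], b6], b5], b3], b2] and the second [[[[[b1, b3], b5], b4], b2], b6] - [[[[[b1, b3], b5], b4], b6], b2] - [[[[[b1, b5], b3], b4], b2], b6] + [[[[[b1, b5], b3], b4], b6], b2]

The first composite normalizes to [[[[[b1, b4], b2], b3], b5], b6] - [[[[[b1, b4], b2], b5], b3], b6] - [[[[[b1, b4], b3], b5], b2], b6] + [[[[[b1, b4], b5], b3], b2], b6] - [[[[[b1, b4], b6], b2], b3], b5] + [[[[[b1, b4], b6], b2], b5], b3] + [[[[[b1, b4], b6], b3], b5], b2] - [[[[[b1, b4], b6], b5], b3], b2]
The second composite normalizes to [[[[[b1, b3], b5], b4], b2], b6] - [[[[[b1, b3], b5], b4], b6], b2] - [[[[[b1, b5], b3], b4], b2], b6] + [[[[[b1, b5], b3], b4], b6], b2]
The forms do not match — not equal.


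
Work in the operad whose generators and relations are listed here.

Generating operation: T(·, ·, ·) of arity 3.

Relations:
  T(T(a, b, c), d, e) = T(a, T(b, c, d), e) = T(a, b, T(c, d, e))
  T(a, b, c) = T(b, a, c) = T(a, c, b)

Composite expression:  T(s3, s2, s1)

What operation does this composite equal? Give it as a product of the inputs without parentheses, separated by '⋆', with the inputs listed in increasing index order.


s1 ⋆ s2 ⋆ s3


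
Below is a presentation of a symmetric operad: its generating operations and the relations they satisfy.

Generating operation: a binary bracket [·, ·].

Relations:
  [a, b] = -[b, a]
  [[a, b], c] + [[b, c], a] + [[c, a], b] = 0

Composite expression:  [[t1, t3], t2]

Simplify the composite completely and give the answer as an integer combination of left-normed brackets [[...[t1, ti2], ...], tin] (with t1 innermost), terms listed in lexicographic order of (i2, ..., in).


[[t1, t3], t2]

Expand each bracket as ab - ba; the t1-initial words give the coefficients.
Composite bracket: [[t1, t3], t2]
Applying ab - ba throughout gives 4 signed words (2^2 = 4).
The t1-initial words carry the normal form:
  t1t3t2 appears with sign +1, giving the term +[[t1, t3], t2]


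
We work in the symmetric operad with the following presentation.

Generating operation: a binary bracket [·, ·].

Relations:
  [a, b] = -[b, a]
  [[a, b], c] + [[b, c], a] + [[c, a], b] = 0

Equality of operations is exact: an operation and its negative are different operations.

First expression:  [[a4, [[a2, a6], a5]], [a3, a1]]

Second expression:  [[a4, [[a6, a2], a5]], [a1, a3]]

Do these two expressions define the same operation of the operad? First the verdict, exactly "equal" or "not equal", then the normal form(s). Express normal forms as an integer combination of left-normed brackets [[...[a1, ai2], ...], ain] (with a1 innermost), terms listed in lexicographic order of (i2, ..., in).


equal — both sides give -[[[[[a1, a3], a2], a6], a5], a4] + [[[[[a1, a3], a4], a2], a6], a5] - [[[[[a1, a3], a4], a5], a2], a6] + [[[[[a1, a3], a4], a5], a6], a2] - [[[[[a1, a3], a4], a6], a2], a5] + [[[[[a1, a3], a5], a2], a6], a4] - [[[[[a1, a3], a5], a6], a2], a4] + [[[[[a1, a3], a6], a2], a5], a4]

The first expression reduces to -[[[[[a1, a3], a2], a6], a5], a4] + [[[[[a1, a3], a4], a2], a6], a5] - [[[[[a1, a3], a4], a5], a2], a6] + [[[[[a1, a3], a4], a5], a6], a2] - [[[[[a1, a3], a4], a6], a2], a5] + [[[[[a1, a3], a5], a2], a6], a4] - [[[[[a1, a3], a5], a6], a2], a4] + [[[[[a1, a3], a6], a2], a5], a4]
The second expression reduces to -[[[[[a1, a3], a2], a6], a5], a4] + [[[[[a1, a3], a4], a2], a6], a5] - [[[[[a1, a3], a4], a5], a2], a6] + [[[[[a1, a3], a4], a5], a6], a2] - [[[[[a1, a3], a4], a6], a2], a5] + [[[[[a1, a3], a5], a2], a6], a4] - [[[[[a1, a3], a5], a6], a2], a4] + [[[[[a1, a3], a6], a2], a5], a4]
The forms coincide; equal.


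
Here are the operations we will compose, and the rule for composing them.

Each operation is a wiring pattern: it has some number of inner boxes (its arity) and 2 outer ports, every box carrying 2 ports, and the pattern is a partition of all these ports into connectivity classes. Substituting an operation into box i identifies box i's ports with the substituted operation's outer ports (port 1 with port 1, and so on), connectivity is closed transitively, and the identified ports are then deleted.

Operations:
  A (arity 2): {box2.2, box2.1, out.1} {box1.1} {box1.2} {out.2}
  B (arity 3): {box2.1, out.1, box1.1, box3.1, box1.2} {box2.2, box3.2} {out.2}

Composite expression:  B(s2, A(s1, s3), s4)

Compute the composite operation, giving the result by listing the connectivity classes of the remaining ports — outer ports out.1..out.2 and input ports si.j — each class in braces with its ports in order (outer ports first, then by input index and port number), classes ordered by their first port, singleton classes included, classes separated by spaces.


{out.1, s2.1, s2.2, s3.1, s3.2, s4.1} {out.2} {s1.1} {s1.2} {s4.2}

After gluing at B, chains via deleted ports link the s-ports.
composing A on (s1, s3), with out.j its own outer ports: {out.1, s3.1, s3.2} {out.2} {s1.1} {s1.2}
composing B on (s2, s1, s3, s4), with out.j its own outer ports: {out.1, s2.1, s2.2, s3.1, s3.2, s4.1} {out.2} {s1.1} {s1.2} {s4.2}


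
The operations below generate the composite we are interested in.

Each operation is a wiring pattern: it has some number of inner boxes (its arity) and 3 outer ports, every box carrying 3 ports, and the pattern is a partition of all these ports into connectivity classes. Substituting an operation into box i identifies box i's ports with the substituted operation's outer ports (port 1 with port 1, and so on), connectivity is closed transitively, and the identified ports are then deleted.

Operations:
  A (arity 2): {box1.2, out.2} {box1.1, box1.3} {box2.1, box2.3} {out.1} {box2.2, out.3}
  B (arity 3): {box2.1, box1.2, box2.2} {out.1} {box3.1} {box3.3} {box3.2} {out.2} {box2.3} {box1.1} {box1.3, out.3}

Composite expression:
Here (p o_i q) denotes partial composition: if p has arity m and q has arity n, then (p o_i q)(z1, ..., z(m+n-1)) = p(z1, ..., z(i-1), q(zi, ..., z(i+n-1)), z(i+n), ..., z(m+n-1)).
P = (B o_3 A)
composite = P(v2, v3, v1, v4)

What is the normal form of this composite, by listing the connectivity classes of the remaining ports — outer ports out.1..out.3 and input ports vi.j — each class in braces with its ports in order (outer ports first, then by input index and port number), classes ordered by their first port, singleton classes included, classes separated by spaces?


{out.1} {out.2} {out.3, v2.3} {v1.1, v1.3} {v1.2} {v2.1} {v2.2, v3.1, v3.2} {v3.3} {v4.1, v4.3} {v4.2}

Reachability decides: close wires over B-identified ports.
through A, on inputs (v1, v4): {out.1} {out.2, v1.2} {out.3, v4.2} {v1.1, v1.3} {v4.1, v4.3} (out.j = stage outer ports)
through B, on inputs (v2, v3, v1, v4): {out.1} {out.2} {out.3, v2.3} {v1.1, v1.3} {v1.2} {v2.1} {v2.2, v3.1, v3.2} {v3.3} {v4.1, v4.3} {v4.2} (out.j = stage outer ports)


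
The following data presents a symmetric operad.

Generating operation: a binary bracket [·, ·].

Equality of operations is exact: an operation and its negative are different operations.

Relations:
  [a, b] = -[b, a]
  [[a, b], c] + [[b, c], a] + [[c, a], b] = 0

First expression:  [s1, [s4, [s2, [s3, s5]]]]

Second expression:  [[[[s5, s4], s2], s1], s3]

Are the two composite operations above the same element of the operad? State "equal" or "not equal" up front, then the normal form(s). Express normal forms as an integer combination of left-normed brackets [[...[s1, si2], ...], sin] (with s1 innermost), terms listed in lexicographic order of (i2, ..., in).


The first composite normalizes to -[[[[s1, s2], s3], s5], s4] + [[[[s1, s2], s5], s3], s4] + [[[[s1, s3], s5], s2], s4] + [[[[s1, s4], s2], s3], s5] - [[[[s1, s4], s2], s5], s3] - [[[[s1, s4], s3], s5], s2] + [[[[s1, s4], s5], s3], s2] - [[[[s1, s5], s3], s2], s4]
The second composite normalizes to -[[[[s1, s2], s4], s5], s3] + [[[[s1, s2], s5], s4], s3] + [[[[s1, s4], s5], s2], s3] - [[[[s1, s5], s4], s2], s3]
They disagree, so not equal.

not equal; the first gives -[[[[s1, s2], s3], s5], s4] + [[[[s1, s2], s5], s3], s4] + [[[[s1, s3], s5], s2], s4] + [[[[s1, s4], s2], s3], s5] - [[[[s1, s4], s2], s5], s3] - [[[[s1, s4], s3], s5], s2] + [[[[s1, s4], s5], s3], s2] - [[[[s1, s5], s3], s2], s4] and the second -[[[[s1, s2], s4], s5], s3] + [[[[s1, s2], s5], s4], s3] + [[[[s1, s4], s5], s2], s3] - [[[[s1, s5], s4], s2], s3]


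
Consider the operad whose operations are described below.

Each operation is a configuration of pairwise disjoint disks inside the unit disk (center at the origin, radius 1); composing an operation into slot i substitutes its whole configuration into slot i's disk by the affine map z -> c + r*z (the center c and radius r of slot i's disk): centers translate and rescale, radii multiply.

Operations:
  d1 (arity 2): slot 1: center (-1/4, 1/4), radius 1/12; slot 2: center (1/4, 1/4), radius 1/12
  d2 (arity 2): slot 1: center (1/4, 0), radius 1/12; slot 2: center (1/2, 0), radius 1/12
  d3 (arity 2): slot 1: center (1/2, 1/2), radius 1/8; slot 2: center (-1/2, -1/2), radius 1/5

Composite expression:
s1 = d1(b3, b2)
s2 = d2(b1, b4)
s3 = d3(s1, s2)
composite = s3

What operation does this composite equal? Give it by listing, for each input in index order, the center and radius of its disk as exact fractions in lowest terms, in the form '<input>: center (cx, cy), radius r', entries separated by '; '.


b1: center (-9/20, -1/2), radius 1/60; b2: center (17/32, 17/32), radius 1/96; b3: center (15/32, 17/32), radius 1/96; b4: center (-2/5, -1/2), radius 1/60

Only the slot chain above each b matters under d3; compose those maps.
b3: after 2 affine steps, its disk has center (15/32, 17/32), radius 1/96
b2: after 2 affine steps, its disk has center (17/32, 17/32), radius 1/96
b1: after 2 affine steps, its disk has center (-9/20, -1/2), radius 1/60
b4: after 2 affine steps, its disk has center (-2/5, -1/2), radius 1/60
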